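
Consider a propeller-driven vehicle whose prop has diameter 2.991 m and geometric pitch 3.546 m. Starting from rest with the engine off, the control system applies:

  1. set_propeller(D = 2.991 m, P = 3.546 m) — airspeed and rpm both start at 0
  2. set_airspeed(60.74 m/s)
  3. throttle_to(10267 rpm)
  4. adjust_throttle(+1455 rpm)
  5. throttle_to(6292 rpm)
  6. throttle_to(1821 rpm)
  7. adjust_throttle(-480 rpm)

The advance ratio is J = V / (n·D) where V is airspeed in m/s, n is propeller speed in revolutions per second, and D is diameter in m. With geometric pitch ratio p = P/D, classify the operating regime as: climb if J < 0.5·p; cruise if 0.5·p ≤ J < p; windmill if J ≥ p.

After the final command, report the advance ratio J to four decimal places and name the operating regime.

J = 0.9086, regime = cruise

set_propeller: D = 2.991 m, P = 3.546 m (p = P/D = 1.185557); state ← (V=0, rpm=0)
set_airspeed(60.74): V ← 60.74 m/s
throttle_to(10267): rpm ← 10267
adjust_throttle(+1455): rpm ← 10267 +1455 = 11722
throttle_to(6292): rpm ← 6292
throttle_to(1821): rpm ← 1821
adjust_throttle(-480): rpm ← 1821 -480 = 1341
final state: V = 60.74 m/s, rpm = 1341 → n = rpm/60 = 22.350000 rev/s
J = V / (n·D) = 60.74 / (22.350000 × 2.991) = 0.908617
regime bands: climb J<0.5928 | cruise [0.5928, 1.1856) | windmill J≥1.1856
J = 0.9086 → cruise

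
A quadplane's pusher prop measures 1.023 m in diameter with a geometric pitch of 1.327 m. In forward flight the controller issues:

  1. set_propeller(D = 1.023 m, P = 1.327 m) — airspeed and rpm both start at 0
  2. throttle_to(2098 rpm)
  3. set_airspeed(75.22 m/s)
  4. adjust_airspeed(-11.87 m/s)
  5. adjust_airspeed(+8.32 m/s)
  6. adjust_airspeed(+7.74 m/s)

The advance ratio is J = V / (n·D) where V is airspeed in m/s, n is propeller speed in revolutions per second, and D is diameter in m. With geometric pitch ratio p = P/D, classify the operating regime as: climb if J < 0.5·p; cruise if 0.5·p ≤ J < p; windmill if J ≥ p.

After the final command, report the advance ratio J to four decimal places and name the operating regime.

set_propeller: D = 1.023 m, P = 1.327 m (p = P/D = 1.297165); state ← (V=0, rpm=0)
throttle_to(2098): rpm ← 2098
set_airspeed(75.22): V ← 75.22 m/s
adjust_airspeed(-11.87): V ← 75.22 -11.87 = 63.35 m/s
adjust_airspeed(+8.32): V ← 63.35 +8.32 = 71.67 m/s
adjust_airspeed(+7.74): V ← 71.67 +7.74 = 79.41 m/s
final state: V = 79.41 m/s, rpm = 2098 → n = rpm/60 = 34.966667 rev/s
J = V / (n·D) = 79.41 / (34.966667 × 1.023) = 2.219961
regime bands: climb J<0.6486 | cruise [0.6486, 1.2972) | windmill J≥1.2972
J = 2.2200 → windmill

J = 2.2200, regime = windmill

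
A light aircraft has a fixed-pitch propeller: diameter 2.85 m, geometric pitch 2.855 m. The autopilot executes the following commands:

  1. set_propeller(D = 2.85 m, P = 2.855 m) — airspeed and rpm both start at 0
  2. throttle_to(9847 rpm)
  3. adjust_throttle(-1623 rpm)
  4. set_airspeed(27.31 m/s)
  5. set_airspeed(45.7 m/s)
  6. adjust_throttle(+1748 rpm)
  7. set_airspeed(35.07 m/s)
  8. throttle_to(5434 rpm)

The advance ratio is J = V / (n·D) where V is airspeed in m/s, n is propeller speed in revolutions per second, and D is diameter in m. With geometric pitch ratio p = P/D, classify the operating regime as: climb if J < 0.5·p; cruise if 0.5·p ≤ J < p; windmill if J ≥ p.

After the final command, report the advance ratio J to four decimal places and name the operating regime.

J = 0.1359, regime = climb

set_propeller: D = 2.85 m, P = 2.855 m (p = P/D = 1.001754); state ← (V=0, rpm=0)
throttle_to(9847): rpm ← 9847
adjust_throttle(-1623): rpm ← 9847 -1623 = 8224
set_airspeed(27.31): V ← 27.31 m/s
set_airspeed(45.7): V ← 45.7 m/s
adjust_throttle(+1748): rpm ← 8224 +1748 = 9972
set_airspeed(35.07): V ← 35.07 m/s
throttle_to(5434): rpm ← 5434
final state: V = 35.07 m/s, rpm = 5434 → n = rpm/60 = 90.566667 rev/s
J = V / (n·D) = 35.07 / (90.566667 × 2.85) = 0.135870
regime bands: climb J<0.5009 | cruise [0.5009, 1.0018) | windmill J≥1.0018
J = 0.1359 → climb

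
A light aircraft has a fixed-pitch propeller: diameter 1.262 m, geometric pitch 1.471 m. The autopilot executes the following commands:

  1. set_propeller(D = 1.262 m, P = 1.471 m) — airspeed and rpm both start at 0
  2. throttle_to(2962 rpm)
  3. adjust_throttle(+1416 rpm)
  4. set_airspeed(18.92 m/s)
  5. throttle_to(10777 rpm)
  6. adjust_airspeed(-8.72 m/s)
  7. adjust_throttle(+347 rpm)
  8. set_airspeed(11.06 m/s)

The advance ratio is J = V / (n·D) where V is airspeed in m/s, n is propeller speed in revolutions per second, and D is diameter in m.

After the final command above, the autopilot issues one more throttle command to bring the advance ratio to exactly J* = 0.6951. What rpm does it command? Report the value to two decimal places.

rpm = 756.48

set_propeller: D = 1.262 m, P = 1.471 m (p = P/D = 1.165610); state ← (V=0, rpm=0)
throttle_to(2962): rpm ← 2962
adjust_throttle(+1416): rpm ← 2962 +1416 = 4378
set_airspeed(18.92): V ← 18.92 m/s
throttle_to(10777): rpm ← 10777
adjust_airspeed(-8.72): V ← 18.92 -8.72 = 10.2 m/s
adjust_throttle(+347): rpm ← 10777 +347 = 11124
set_airspeed(11.06): V ← 11.06 m/s
final state: V = 11.06 m/s, rpm = 11124 → n = rpm/60 = 185.400000 rev/s
target J* = 0.6951; solve J* = V/(n·D) for n: n = V/(J*·D) = 11.06/(0.6951 × 1.262) = 12.608066 rev/s
rpm = 60·n = 756.483977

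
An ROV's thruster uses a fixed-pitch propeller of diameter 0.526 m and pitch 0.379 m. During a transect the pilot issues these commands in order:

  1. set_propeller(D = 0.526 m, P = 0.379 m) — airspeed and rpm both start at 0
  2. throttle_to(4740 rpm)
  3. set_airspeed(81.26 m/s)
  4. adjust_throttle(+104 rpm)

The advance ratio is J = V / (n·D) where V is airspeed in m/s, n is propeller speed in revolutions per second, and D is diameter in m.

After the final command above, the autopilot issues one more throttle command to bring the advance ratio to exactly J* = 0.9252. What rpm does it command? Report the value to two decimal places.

rpm = 10018.59

set_propeller: D = 0.526 m, P = 0.379 m (p = P/D = 0.720532); state ← (V=0, rpm=0)
throttle_to(4740): rpm ← 4740
set_airspeed(81.26): V ← 81.26 m/s
adjust_throttle(+104): rpm ← 4740 +104 = 4844
final state: V = 81.26 m/s, rpm = 4844 → n = rpm/60 = 80.733333 rev/s
target J* = 0.9252; solve J* = V/(n·D) for n: n = V/(J*·D) = 81.26/(0.9252 × 0.526) = 166.976537 rev/s
rpm = 60·n = 10018.592219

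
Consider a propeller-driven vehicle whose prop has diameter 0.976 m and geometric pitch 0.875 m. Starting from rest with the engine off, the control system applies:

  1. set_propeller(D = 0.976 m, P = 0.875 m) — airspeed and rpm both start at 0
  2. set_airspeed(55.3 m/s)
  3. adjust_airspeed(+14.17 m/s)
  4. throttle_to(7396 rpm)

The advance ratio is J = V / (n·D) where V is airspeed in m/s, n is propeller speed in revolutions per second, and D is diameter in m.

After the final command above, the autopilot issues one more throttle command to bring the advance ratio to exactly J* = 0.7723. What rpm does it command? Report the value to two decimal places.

rpm = 5529.84

set_propeller: D = 0.976 m, P = 0.875 m (p = P/D = 0.896516); state ← (V=0, rpm=0)
set_airspeed(55.3): V ← 55.3 m/s
adjust_airspeed(+14.17): V ← 55.3 +14.17 = 69.47 m/s
throttle_to(7396): rpm ← 7396
final state: V = 69.47 m/s, rpm = 7396 → n = rpm/60 = 123.266667 rev/s
target J* = 0.7723; solve J* = V/(n·D) for n: n = V/(J*·D) = 69.47/(0.7723 × 0.976) = 92.164028 rev/s
rpm = 60·n = 5529.841669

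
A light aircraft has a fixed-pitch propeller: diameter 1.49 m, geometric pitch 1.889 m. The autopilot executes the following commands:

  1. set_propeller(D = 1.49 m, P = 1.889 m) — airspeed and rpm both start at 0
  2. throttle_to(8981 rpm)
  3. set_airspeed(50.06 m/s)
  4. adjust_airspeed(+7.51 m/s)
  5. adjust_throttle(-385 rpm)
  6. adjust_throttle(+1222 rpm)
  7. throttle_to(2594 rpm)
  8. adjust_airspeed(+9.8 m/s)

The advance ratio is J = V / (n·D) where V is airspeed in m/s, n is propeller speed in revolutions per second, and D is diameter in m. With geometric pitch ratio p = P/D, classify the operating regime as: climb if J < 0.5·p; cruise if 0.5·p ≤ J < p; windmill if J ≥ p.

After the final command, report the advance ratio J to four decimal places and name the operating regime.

J = 1.0458, regime = cruise

set_propeller: D = 1.49 m, P = 1.889 m (p = P/D = 1.267785); state ← (V=0, rpm=0)
throttle_to(8981): rpm ← 8981
set_airspeed(50.06): V ← 50.06 m/s
adjust_airspeed(+7.51): V ← 50.06 +7.51 = 57.57 m/s
adjust_throttle(-385): rpm ← 8981 -385 = 8596
adjust_throttle(+1222): rpm ← 8596 +1222 = 9818
throttle_to(2594): rpm ← 2594
adjust_airspeed(+9.8): V ← 57.57 +9.8 = 67.37 m/s
final state: V = 67.37 m/s, rpm = 2594 → n = rpm/60 = 43.233333 rev/s
J = V / (n·D) = 67.37 / (43.233333 × 1.49) = 1.045831
regime bands: climb J<0.6339 | cruise [0.6339, 1.2678) | windmill J≥1.2678
J = 1.0458 → cruise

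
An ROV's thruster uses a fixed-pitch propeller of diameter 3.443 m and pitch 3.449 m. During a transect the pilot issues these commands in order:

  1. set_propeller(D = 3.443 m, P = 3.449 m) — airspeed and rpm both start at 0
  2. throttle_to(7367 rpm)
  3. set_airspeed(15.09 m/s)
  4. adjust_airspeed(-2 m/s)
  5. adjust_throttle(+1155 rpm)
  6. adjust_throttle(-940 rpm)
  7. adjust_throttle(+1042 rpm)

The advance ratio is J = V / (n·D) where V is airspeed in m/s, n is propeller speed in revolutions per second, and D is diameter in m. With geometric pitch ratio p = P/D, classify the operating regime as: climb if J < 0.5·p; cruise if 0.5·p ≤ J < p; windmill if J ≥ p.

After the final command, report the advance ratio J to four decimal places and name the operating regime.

set_propeller: D = 3.443 m, P = 3.449 m (p = P/D = 1.001743); state ← (V=0, rpm=0)
throttle_to(7367): rpm ← 7367
set_airspeed(15.09): V ← 15.09 m/s
adjust_airspeed(-2): V ← 15.09 -2 = 13.09 m/s
adjust_throttle(+1155): rpm ← 7367 +1155 = 8522
adjust_throttle(-940): rpm ← 8522 -940 = 7582
adjust_throttle(+1042): rpm ← 7582 +1042 = 8624
final state: V = 13.09 m/s, rpm = 8624 → n = rpm/60 = 143.733333 rev/s
J = V / (n·D) = 13.09 / (143.733333 × 3.443) = 0.026451
regime bands: climb J<0.5009 | cruise [0.5009, 1.0017) | windmill J≥1.0017
J = 0.0265 → climb

J = 0.0265, regime = climb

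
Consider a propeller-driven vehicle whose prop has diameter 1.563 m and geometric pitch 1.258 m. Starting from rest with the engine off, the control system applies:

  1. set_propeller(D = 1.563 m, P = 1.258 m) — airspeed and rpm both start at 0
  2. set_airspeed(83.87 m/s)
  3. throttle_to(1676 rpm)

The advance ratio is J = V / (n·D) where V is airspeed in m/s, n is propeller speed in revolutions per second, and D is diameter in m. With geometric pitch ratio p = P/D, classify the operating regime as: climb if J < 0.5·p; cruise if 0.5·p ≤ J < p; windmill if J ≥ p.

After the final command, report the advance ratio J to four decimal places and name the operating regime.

J = 1.9210, regime = windmill

set_propeller: D = 1.563 m, P = 1.258 m (p = P/D = 0.804862); state ← (V=0, rpm=0)
set_airspeed(83.87): V ← 83.87 m/s
throttle_to(1676): rpm ← 1676
final state: V = 83.87 m/s, rpm = 1676 → n = rpm/60 = 27.933333 rev/s
J = V / (n·D) = 83.87 / (27.933333 × 1.563) = 1.920989
regime bands: climb J<0.4024 | cruise [0.4024, 0.8049) | windmill J≥0.8049
J = 1.9210 → windmill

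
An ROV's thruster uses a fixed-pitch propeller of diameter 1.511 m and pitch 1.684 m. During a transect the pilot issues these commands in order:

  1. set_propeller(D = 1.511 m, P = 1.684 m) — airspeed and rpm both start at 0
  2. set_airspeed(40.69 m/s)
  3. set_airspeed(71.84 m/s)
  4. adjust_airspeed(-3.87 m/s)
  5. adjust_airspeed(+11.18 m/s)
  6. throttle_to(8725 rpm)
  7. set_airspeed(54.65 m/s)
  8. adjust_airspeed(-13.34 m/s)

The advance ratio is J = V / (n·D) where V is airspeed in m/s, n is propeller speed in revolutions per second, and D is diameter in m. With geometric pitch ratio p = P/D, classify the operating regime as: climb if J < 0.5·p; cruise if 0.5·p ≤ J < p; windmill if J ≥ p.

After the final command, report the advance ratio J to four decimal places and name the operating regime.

J = 0.1880, regime = climb

set_propeller: D = 1.511 m, P = 1.684 m (p = P/D = 1.114494); state ← (V=0, rpm=0)
set_airspeed(40.69): V ← 40.69 m/s
set_airspeed(71.84): V ← 71.84 m/s
adjust_airspeed(-3.87): V ← 71.84 -3.87 = 67.97 m/s
adjust_airspeed(+11.18): V ← 67.97 +11.18 = 79.15 m/s
throttle_to(8725): rpm ← 8725
set_airspeed(54.65): V ← 54.65 m/s
adjust_airspeed(-13.34): V ← 54.65 -13.34 = 41.31 m/s
final state: V = 41.31 m/s, rpm = 8725 → n = rpm/60 = 145.416667 rev/s
J = V / (n·D) = 41.31 / (145.416667 × 1.511) = 0.188008
regime bands: climb J<0.5572 | cruise [0.5572, 1.1145) | windmill J≥1.1145
J = 0.1880 → climb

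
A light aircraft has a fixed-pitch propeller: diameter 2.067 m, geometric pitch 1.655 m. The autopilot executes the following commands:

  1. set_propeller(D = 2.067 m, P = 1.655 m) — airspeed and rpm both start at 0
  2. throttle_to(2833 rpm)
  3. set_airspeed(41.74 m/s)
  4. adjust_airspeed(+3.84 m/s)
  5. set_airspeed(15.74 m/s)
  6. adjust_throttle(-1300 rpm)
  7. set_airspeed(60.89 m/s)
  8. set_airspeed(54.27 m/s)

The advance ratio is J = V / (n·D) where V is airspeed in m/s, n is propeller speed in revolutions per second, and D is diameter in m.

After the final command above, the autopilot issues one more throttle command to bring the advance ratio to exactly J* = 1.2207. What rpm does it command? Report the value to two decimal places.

rpm = 1290.51

set_propeller: D = 2.067 m, P = 1.655 m (p = P/D = 0.800677); state ← (V=0, rpm=0)
throttle_to(2833): rpm ← 2833
set_airspeed(41.74): V ← 41.74 m/s
adjust_airspeed(+3.84): V ← 41.74 +3.84 = 45.58 m/s
set_airspeed(15.74): V ← 15.74 m/s
adjust_throttle(-1300): rpm ← 2833 -1300 = 1533
set_airspeed(60.89): V ← 60.89 m/s
set_airspeed(54.27): V ← 54.27 m/s
final state: V = 54.27 m/s, rpm = 1533 → n = rpm/60 = 25.550000 rev/s
target J* = 1.2207; solve J* = V/(n·D) for n: n = V/(J*·D) = 54.27/(1.2207 × 2.067) = 21.508514 rev/s
rpm = 60·n = 1290.510822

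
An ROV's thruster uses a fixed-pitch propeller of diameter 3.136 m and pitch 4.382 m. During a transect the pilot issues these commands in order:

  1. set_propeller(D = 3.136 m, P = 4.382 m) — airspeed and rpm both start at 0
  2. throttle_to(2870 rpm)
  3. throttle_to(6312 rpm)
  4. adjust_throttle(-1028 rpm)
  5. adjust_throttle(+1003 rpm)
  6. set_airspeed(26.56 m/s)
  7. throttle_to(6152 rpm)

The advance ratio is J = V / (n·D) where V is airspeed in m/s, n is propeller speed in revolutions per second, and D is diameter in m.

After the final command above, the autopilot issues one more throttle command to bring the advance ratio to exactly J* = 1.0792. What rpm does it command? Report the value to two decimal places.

rpm = 470.87

set_propeller: D = 3.136 m, P = 4.382 m (p = P/D = 1.397321); state ← (V=0, rpm=0)
throttle_to(2870): rpm ← 2870
throttle_to(6312): rpm ← 6312
adjust_throttle(-1028): rpm ← 6312 -1028 = 5284
adjust_throttle(+1003): rpm ← 5284 +1003 = 6287
set_airspeed(26.56): V ← 26.56 m/s
throttle_to(6152): rpm ← 6152
final state: V = 26.56 m/s, rpm = 6152 → n = rpm/60 = 102.533333 rev/s
target J* = 1.0792; solve J* = V/(n·D) for n: n = V/(J*·D) = 26.56/(1.0792 × 3.136) = 7.847839 rev/s
rpm = 60·n = 470.870335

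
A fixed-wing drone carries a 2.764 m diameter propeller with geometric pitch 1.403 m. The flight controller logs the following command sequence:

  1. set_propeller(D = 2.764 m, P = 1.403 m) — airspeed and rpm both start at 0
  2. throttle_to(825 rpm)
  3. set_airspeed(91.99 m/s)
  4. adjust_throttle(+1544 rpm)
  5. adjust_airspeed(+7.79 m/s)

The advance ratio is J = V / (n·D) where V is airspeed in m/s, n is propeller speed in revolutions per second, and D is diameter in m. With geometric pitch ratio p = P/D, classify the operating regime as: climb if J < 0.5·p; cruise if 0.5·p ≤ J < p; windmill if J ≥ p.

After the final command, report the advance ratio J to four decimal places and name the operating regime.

J = 0.9143, regime = windmill

set_propeller: D = 2.764 m, P = 1.403 m (p = P/D = 0.507598); state ← (V=0, rpm=0)
throttle_to(825): rpm ← 825
set_airspeed(91.99): V ← 91.99 m/s
adjust_throttle(+1544): rpm ← 825 +1544 = 2369
adjust_airspeed(+7.79): V ← 91.99 +7.79 = 99.78 m/s
final state: V = 99.78 m/s, rpm = 2369 → n = rpm/60 = 39.483333 rev/s
J = V / (n·D) = 99.78 / (39.483333 × 2.764) = 0.914306
regime bands: climb J<0.2538 | cruise [0.2538, 0.5076) | windmill J≥0.5076
J = 0.9143 → windmill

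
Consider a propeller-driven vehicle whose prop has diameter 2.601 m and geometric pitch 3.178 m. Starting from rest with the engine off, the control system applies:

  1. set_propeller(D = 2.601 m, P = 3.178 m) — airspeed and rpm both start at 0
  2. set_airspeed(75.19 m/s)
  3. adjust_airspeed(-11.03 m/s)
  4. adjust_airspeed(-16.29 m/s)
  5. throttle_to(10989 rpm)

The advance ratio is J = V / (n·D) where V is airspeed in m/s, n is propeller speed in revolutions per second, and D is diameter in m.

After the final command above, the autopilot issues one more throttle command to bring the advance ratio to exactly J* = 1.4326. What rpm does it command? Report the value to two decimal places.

set_propeller: D = 2.601 m, P = 3.178 m (p = P/D = 1.221838); state ← (V=0, rpm=0)
set_airspeed(75.19): V ← 75.19 m/s
adjust_airspeed(-11.03): V ← 75.19 -11.03 = 64.16 m/s
adjust_airspeed(-16.29): V ← 64.16 -16.29 = 47.87 m/s
throttle_to(10989): rpm ← 10989
final state: V = 47.87 m/s, rpm = 10989 → n = rpm/60 = 183.150000 rev/s
target J* = 1.4326; solve J* = V/(n·D) for n: n = V/(J*·D) = 47.87/(1.4326 × 2.601) = 12.846894 rev/s
rpm = 60·n = 770.813618

rpm = 770.81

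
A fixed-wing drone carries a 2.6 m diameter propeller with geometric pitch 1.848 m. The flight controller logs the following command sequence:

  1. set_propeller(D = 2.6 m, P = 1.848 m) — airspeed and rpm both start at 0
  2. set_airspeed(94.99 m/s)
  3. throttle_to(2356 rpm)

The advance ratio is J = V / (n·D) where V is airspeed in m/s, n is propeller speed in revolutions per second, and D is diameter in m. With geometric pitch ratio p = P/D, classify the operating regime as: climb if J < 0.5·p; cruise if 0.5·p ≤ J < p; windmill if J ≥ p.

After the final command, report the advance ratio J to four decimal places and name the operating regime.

set_propeller: D = 2.6 m, P = 1.848 m (p = P/D = 0.710769); state ← (V=0, rpm=0)
set_airspeed(94.99): V ← 94.99 m/s
throttle_to(2356): rpm ← 2356
final state: V = 94.99 m/s, rpm = 2356 → n = rpm/60 = 39.266667 rev/s
J = V / (n·D) = 94.99 / (39.266667 × 2.6) = 0.930423
regime bands: climb J<0.3554 | cruise [0.3554, 0.7108) | windmill J≥0.7108
J = 0.9304 → windmill

J = 0.9304, regime = windmill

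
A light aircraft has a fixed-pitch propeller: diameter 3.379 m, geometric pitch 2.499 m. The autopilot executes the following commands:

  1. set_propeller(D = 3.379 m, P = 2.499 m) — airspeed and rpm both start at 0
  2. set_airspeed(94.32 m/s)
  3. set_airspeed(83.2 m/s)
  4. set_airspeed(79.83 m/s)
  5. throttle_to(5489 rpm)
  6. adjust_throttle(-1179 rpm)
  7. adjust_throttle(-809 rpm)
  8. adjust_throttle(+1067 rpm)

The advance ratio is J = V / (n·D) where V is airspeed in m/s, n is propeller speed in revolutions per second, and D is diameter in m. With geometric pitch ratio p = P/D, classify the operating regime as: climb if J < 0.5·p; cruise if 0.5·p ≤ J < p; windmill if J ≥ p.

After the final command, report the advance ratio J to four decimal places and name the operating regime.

set_propeller: D = 3.379 m, P = 2.499 m (p = P/D = 0.739568); state ← (V=0, rpm=0)
set_airspeed(94.32): V ← 94.32 m/s
set_airspeed(83.2): V ← 83.2 m/s
set_airspeed(79.83): V ← 79.83 m/s
throttle_to(5489): rpm ← 5489
adjust_throttle(-1179): rpm ← 5489 -1179 = 4310
adjust_throttle(-809): rpm ← 4310 -809 = 3501
adjust_throttle(+1067): rpm ← 3501 +1067 = 4568
final state: V = 79.83 m/s, rpm = 4568 → n = rpm/60 = 76.133333 rev/s
J = V / (n·D) = 79.83 / (76.133333 × 3.379) = 0.310315
regime bands: climb J<0.3698 | cruise [0.3698, 0.7396) | windmill J≥0.7396
J = 0.3103 → climb

J = 0.3103, regime = climb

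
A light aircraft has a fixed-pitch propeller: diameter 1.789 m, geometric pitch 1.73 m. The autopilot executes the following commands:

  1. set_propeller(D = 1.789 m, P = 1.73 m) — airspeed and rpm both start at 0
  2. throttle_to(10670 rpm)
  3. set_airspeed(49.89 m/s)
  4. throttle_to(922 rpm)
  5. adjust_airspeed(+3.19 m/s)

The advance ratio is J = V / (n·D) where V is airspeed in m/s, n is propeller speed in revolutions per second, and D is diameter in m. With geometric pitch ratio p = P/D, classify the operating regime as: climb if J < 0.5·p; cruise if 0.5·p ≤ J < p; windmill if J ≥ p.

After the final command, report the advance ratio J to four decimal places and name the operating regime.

J = 1.9308, regime = windmill

set_propeller: D = 1.789 m, P = 1.73 m (p = P/D = 0.967021); state ← (V=0, rpm=0)
throttle_to(10670): rpm ← 10670
set_airspeed(49.89): V ← 49.89 m/s
throttle_to(922): rpm ← 922
adjust_airspeed(+3.19): V ← 49.89 +3.19 = 53.08 m/s
final state: V = 53.08 m/s, rpm = 922 → n = rpm/60 = 15.366667 rev/s
J = V / (n·D) = 53.08 / (15.366667 × 1.789) = 1.930816
regime bands: climb J<0.4835 | cruise [0.4835, 0.9670) | windmill J≥0.9670
J = 1.9308 → windmill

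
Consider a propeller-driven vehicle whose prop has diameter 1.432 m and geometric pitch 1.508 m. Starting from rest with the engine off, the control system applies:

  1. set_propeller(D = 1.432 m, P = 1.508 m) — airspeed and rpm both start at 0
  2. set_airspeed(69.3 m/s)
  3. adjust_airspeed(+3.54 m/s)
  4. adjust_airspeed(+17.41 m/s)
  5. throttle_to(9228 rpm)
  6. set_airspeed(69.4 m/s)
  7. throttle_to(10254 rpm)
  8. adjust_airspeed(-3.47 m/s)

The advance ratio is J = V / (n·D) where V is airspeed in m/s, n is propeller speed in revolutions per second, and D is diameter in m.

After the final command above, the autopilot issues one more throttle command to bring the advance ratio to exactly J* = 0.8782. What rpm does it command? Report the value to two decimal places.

set_propeller: D = 1.432 m, P = 1.508 m (p = P/D = 1.053073); state ← (V=0, rpm=0)
set_airspeed(69.3): V ← 69.3 m/s
adjust_airspeed(+3.54): V ← 69.3 +3.54 = 72.84 m/s
adjust_airspeed(+17.41): V ← 72.84 +17.41 = 90.25 m/s
throttle_to(9228): rpm ← 9228
set_airspeed(69.4): V ← 69.4 m/s
throttle_to(10254): rpm ← 10254
adjust_airspeed(-3.47): V ← 69.4 -3.47 = 65.93 m/s
final state: V = 65.93 m/s, rpm = 10254 → n = rpm/60 = 170.900000 rev/s
target J* = 0.8782; solve J* = V/(n·D) for n: n = V/(J*·D) = 65.93/(0.8782 × 1.432) = 52.425988 rev/s
rpm = 60·n = 3145.559289

rpm = 3145.56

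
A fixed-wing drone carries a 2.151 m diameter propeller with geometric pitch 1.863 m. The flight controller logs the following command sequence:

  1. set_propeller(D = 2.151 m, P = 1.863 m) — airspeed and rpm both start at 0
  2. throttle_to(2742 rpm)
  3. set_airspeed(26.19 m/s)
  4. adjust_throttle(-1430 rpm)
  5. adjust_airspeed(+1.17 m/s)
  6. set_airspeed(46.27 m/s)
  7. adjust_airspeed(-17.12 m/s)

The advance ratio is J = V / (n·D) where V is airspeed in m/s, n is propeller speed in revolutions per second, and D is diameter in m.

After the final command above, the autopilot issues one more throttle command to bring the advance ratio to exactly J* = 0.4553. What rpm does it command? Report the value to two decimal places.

rpm = 1785.88

set_propeller: D = 2.151 m, P = 1.863 m (p = P/D = 0.866109); state ← (V=0, rpm=0)
throttle_to(2742): rpm ← 2742
set_airspeed(26.19): V ← 26.19 m/s
adjust_throttle(-1430): rpm ← 2742 -1430 = 1312
adjust_airspeed(+1.17): V ← 26.19 +1.17 = 27.36 m/s
set_airspeed(46.27): V ← 46.27 m/s
adjust_airspeed(-17.12): V ← 46.27 -17.12 = 29.15 m/s
final state: V = 29.15 m/s, rpm = 1312 → n = rpm/60 = 21.866667 rev/s
target J* = 0.4553; solve J* = V/(n·D) for n: n = V/(J*·D) = 29.15/(0.4553 × 2.151) = 29.764631 rev/s
rpm = 60·n = 1785.877842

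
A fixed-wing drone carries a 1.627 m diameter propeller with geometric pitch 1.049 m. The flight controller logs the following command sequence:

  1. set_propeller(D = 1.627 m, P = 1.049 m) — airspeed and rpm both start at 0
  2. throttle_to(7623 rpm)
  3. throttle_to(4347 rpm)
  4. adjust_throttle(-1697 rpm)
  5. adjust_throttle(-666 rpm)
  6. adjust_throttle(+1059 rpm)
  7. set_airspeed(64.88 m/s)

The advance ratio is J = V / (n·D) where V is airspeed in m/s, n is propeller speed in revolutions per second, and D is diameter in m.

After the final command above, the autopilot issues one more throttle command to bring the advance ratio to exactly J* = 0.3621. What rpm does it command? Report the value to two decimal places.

set_propeller: D = 1.627 m, P = 1.049 m (p = P/D = 0.644745); state ← (V=0, rpm=0)
throttle_to(7623): rpm ← 7623
throttle_to(4347): rpm ← 4347
adjust_throttle(-1697): rpm ← 4347 -1697 = 2650
adjust_throttle(-666): rpm ← 2650 -666 = 1984
adjust_throttle(+1059): rpm ← 1984 +1059 = 3043
set_airspeed(64.88): V ← 64.88 m/s
final state: V = 64.88 m/s, rpm = 3043 → n = rpm/60 = 50.716667 rev/s
target J* = 0.3621; solve J* = V/(n·D) for n: n = V/(J*·D) = 64.88/(0.3621 × 1.627) = 110.127242 rev/s
rpm = 60·n = 6607.634527

rpm = 6607.63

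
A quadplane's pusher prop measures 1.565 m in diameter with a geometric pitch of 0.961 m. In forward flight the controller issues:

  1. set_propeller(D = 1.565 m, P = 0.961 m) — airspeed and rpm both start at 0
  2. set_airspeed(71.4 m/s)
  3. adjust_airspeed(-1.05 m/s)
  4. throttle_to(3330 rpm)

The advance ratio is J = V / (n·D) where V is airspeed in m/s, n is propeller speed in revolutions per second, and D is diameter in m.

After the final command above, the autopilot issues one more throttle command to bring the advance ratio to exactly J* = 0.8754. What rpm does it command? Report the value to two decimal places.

rpm = 3081.02

set_propeller: D = 1.565 m, P = 0.961 m (p = P/D = 0.614058); state ← (V=0, rpm=0)
set_airspeed(71.4): V ← 71.4 m/s
adjust_airspeed(-1.05): V ← 71.4 -1.05 = 70.35 m/s
throttle_to(3330): rpm ← 3330
final state: V = 70.35 m/s, rpm = 3330 → n = rpm/60 = 55.500000 rev/s
target J* = 0.8754; solve J* = V/(n·D) for n: n = V/(J*·D) = 70.35/(0.8754 × 1.565) = 51.350327 rev/s
rpm = 60·n = 3081.019649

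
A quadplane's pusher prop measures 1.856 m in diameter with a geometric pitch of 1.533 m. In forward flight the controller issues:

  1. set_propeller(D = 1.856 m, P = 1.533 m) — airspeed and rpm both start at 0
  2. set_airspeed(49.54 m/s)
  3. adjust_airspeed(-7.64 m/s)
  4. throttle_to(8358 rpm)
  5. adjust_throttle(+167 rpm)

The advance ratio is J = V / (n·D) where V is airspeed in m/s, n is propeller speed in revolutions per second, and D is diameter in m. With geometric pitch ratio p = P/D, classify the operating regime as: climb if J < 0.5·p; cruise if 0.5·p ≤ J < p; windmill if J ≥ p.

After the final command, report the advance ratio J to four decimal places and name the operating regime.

J = 0.1589, regime = climb

set_propeller: D = 1.856 m, P = 1.533 m (p = P/D = 0.825970); state ← (V=0, rpm=0)
set_airspeed(49.54): V ← 49.54 m/s
adjust_airspeed(-7.64): V ← 49.54 -7.64 = 41.9 m/s
throttle_to(8358): rpm ← 8358
adjust_throttle(+167): rpm ← 8358 +167 = 8525
final state: V = 41.9 m/s, rpm = 8525 → n = rpm/60 = 142.083333 rev/s
J = V / (n·D) = 41.9 / (142.083333 × 1.856) = 0.158889
regime bands: climb J<0.4130 | cruise [0.4130, 0.8260) | windmill J≥0.8260
J = 0.1589 → climb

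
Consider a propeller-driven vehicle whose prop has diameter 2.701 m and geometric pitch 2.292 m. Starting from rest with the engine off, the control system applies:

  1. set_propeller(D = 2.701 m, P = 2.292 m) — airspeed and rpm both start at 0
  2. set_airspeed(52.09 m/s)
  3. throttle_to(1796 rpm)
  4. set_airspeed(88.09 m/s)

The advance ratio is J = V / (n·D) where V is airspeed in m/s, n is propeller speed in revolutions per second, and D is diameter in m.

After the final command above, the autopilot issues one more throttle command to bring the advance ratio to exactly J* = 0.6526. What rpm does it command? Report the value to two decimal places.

rpm = 2998.51

set_propeller: D = 2.701 m, P = 2.292 m (p = P/D = 0.848575); state ← (V=0, rpm=0)
set_airspeed(52.09): V ← 52.09 m/s
throttle_to(1796): rpm ← 1796
set_airspeed(88.09): V ← 88.09 m/s
final state: V = 88.09 m/s, rpm = 1796 → n = rpm/60 = 29.933333 rev/s
target J* = 0.6526; solve J* = V/(n·D) for n: n = V/(J*·D) = 88.09/(0.6526 × 2.701) = 49.975248 rev/s
rpm = 60·n = 2998.514869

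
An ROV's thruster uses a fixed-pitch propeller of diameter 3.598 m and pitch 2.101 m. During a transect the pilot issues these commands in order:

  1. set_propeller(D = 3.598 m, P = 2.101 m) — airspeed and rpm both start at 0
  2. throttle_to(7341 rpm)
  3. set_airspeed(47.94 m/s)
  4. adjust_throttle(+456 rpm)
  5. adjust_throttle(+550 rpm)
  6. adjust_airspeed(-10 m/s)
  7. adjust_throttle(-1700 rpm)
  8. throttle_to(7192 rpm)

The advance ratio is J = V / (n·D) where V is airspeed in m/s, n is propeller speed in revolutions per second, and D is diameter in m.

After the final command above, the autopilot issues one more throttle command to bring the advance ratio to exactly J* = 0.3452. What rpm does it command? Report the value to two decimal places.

set_propeller: D = 3.598 m, P = 2.101 m (p = P/D = 0.583936); state ← (V=0, rpm=0)
throttle_to(7341): rpm ← 7341
set_airspeed(47.94): V ← 47.94 m/s
adjust_throttle(+456): rpm ← 7341 +456 = 7797
adjust_throttle(+550): rpm ← 7797 +550 = 8347
adjust_airspeed(-10): V ← 47.94 -10 = 37.94 m/s
adjust_throttle(-1700): rpm ← 8347 -1700 = 6647
throttle_to(7192): rpm ← 7192
final state: V = 37.94 m/s, rpm = 7192 → n = rpm/60 = 119.866667 rev/s
target J* = 0.3452; solve J* = V/(n·D) for n: n = V/(J*·D) = 37.94/(0.3452 × 3.598) = 30.546776 rev/s
rpm = 60·n = 1832.806561

rpm = 1832.81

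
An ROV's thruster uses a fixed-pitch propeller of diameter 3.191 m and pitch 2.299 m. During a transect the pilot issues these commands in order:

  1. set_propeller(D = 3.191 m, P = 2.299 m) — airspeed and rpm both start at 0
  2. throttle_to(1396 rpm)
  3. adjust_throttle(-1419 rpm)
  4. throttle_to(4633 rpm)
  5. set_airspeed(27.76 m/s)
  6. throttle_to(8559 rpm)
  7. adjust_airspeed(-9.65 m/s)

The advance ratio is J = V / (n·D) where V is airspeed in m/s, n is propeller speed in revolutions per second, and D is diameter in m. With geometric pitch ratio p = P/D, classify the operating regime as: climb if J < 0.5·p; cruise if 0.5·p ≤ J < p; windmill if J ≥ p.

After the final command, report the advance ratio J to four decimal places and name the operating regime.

J = 0.0398, regime = climb

set_propeller: D = 3.191 m, P = 2.299 m (p = P/D = 0.720464); state ← (V=0, rpm=0)
throttle_to(1396): rpm ← 1396
adjust_throttle(-1419): rpm ← 1396 -1419 = -23
throttle_to(4633): rpm ← 4633
set_airspeed(27.76): V ← 27.76 m/s
throttle_to(8559): rpm ← 8559
adjust_airspeed(-9.65): V ← 27.76 -9.65 = 18.11 m/s
final state: V = 18.11 m/s, rpm = 8559 → n = rpm/60 = 142.650000 rev/s
J = V / (n·D) = 18.11 / (142.650000 × 3.191) = 0.039785
regime bands: climb J<0.3602 | cruise [0.3602, 0.7205) | windmill J≥0.7205
J = 0.0398 → climb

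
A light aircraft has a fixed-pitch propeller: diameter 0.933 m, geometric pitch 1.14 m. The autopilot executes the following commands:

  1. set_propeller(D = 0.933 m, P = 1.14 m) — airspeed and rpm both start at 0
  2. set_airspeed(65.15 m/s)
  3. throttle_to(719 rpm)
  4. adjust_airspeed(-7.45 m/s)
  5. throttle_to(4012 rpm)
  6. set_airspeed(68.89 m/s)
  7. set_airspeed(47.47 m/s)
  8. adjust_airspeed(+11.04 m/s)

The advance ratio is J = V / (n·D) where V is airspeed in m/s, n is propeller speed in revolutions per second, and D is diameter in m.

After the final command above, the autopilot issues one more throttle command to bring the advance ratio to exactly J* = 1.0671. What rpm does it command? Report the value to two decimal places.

rpm = 3526.10

set_propeller: D = 0.933 m, P = 1.14 m (p = P/D = 1.221865); state ← (V=0, rpm=0)
set_airspeed(65.15): V ← 65.15 m/s
throttle_to(719): rpm ← 719
adjust_airspeed(-7.45): V ← 65.15 -7.45 = 57.7 m/s
throttle_to(4012): rpm ← 4012
set_airspeed(68.89): V ← 68.89 m/s
set_airspeed(47.47): V ← 47.47 m/s
adjust_airspeed(+11.04): V ← 47.47 +11.04 = 58.51 m/s
final state: V = 58.51 m/s, rpm = 4012 → n = rpm/60 = 66.866667 rev/s
target J* = 1.0671; solve J* = V/(n·D) for n: n = V/(J*·D) = 58.51/(1.0671 × 0.933) = 58.768328 rev/s
rpm = 60·n = 3526.099676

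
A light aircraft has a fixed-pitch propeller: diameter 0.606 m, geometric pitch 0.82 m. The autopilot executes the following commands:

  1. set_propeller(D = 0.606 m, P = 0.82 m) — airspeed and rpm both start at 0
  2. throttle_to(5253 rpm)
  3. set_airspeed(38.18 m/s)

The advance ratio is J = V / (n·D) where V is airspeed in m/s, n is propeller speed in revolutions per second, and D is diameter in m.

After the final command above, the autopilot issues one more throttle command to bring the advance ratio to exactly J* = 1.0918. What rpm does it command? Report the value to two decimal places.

rpm = 3462.35

set_propeller: D = 0.606 m, P = 0.82 m (p = P/D = 1.353135); state ← (V=0, rpm=0)
throttle_to(5253): rpm ← 5253
set_airspeed(38.18): V ← 38.18 m/s
final state: V = 38.18 m/s, rpm = 5253 → n = rpm/60 = 87.550000 rev/s
target J* = 1.0918; solve J* = V/(n·D) for n: n = V/(J*·D) = 38.18/(1.0918 × 0.606) = 57.705899 rev/s
rpm = 60·n = 3462.353929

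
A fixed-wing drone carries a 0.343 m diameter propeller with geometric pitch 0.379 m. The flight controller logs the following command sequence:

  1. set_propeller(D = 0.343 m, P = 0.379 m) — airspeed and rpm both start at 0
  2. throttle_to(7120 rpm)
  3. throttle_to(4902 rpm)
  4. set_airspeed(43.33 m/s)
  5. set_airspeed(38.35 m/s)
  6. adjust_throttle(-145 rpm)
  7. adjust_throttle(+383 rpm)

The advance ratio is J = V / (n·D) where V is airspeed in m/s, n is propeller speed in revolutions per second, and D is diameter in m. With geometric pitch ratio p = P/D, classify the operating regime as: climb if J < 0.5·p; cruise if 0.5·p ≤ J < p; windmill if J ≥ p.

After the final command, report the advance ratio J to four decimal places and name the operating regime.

J = 1.3051, regime = windmill

set_propeller: D = 0.343 m, P = 0.379 m (p = P/D = 1.104956); state ← (V=0, rpm=0)
throttle_to(7120): rpm ← 7120
throttle_to(4902): rpm ← 4902
set_airspeed(43.33): V ← 43.33 m/s
set_airspeed(38.35): V ← 38.35 m/s
adjust_throttle(-145): rpm ← 4902 -145 = 4757
adjust_throttle(+383): rpm ← 4757 +383 = 5140
final state: V = 38.35 m/s, rpm = 5140 → n = rpm/60 = 85.666667 rev/s
J = V / (n·D) = 38.35 / (85.666667 × 0.343) = 1.305147
regime bands: climb J<0.5525 | cruise [0.5525, 1.1050) | windmill J≥1.1050
J = 1.3051 → windmill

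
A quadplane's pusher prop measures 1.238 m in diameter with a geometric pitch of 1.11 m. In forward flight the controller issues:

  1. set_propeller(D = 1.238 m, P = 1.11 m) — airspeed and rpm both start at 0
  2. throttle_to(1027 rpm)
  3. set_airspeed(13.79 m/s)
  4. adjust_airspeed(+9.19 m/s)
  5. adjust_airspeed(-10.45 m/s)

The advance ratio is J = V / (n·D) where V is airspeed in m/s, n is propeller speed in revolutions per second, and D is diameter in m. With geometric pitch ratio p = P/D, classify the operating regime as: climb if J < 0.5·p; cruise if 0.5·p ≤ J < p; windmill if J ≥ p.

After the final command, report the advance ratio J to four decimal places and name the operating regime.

J = 0.5913, regime = cruise

set_propeller: D = 1.238 m, P = 1.11 m (p = P/D = 0.896607); state ← (V=0, rpm=0)
throttle_to(1027): rpm ← 1027
set_airspeed(13.79): V ← 13.79 m/s
adjust_airspeed(+9.19): V ← 13.79 +9.19 = 22.98 m/s
adjust_airspeed(-10.45): V ← 22.98 -10.45 = 12.53 m/s
final state: V = 12.53 m/s, rpm = 1027 → n = rpm/60 = 17.116667 rev/s
J = V / (n·D) = 12.53 / (17.116667 × 1.238) = 0.591305
regime bands: climb J<0.4483 | cruise [0.4483, 0.8966) | windmill J≥0.8966
J = 0.5913 → cruise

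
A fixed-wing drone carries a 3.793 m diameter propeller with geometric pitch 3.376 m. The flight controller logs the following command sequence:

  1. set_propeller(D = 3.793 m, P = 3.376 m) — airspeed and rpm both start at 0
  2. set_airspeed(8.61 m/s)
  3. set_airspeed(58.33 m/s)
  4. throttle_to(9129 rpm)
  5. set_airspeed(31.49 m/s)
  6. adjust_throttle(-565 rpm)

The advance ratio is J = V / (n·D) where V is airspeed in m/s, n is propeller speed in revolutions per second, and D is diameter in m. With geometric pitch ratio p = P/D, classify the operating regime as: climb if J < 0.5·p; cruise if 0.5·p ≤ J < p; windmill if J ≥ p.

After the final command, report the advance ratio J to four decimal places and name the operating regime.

J = 0.0582, regime = climb

set_propeller: D = 3.793 m, P = 3.376 m (p = P/D = 0.890061); state ← (V=0, rpm=0)
set_airspeed(8.61): V ← 8.61 m/s
set_airspeed(58.33): V ← 58.33 m/s
throttle_to(9129): rpm ← 9129
set_airspeed(31.49): V ← 31.49 m/s
adjust_throttle(-565): rpm ← 9129 -565 = 8564
final state: V = 31.49 m/s, rpm = 8564 → n = rpm/60 = 142.733333 rev/s
J = V / (n·D) = 31.49 / (142.733333 × 3.793) = 0.058165
regime bands: climb J<0.4450 | cruise [0.4450, 0.8901) | windmill J≥0.8901
J = 0.0582 → climb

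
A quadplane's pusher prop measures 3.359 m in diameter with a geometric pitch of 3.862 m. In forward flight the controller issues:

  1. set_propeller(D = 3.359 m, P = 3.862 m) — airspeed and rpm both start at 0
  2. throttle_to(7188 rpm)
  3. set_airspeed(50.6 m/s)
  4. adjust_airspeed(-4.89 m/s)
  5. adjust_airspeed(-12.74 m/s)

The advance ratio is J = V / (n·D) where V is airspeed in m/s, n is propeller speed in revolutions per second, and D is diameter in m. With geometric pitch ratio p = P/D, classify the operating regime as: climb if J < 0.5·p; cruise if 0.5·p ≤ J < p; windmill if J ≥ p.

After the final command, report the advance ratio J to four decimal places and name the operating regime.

set_propeller: D = 3.359 m, P = 3.862 m (p = P/D = 1.149747); state ← (V=0, rpm=0)
throttle_to(7188): rpm ← 7188
set_airspeed(50.6): V ← 50.6 m/s
adjust_airspeed(-4.89): V ← 50.6 -4.89 = 45.71 m/s
adjust_airspeed(-12.74): V ← 45.71 -12.74 = 32.97 m/s
final state: V = 32.97 m/s, rpm = 7188 → n = rpm/60 = 119.800000 rev/s
J = V / (n·D) = 32.97 / (119.800000 × 3.359) = 0.081932
regime bands: climb J<0.5749 | cruise [0.5749, 1.1497) | windmill J≥1.1497
J = 0.0819 → climb

J = 0.0819, regime = climb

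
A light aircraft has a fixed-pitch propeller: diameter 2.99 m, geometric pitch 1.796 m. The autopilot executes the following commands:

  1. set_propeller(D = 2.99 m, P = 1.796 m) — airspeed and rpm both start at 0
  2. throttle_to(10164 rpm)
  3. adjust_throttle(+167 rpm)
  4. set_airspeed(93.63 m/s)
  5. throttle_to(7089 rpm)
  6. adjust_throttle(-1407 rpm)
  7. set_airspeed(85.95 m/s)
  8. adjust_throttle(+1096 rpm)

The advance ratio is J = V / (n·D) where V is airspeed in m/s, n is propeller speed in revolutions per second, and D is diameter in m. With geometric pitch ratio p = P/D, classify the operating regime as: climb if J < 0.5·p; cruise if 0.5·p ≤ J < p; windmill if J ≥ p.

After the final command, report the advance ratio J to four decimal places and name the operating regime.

set_propeller: D = 2.99 m, P = 1.796 m (p = P/D = 0.600669); state ← (V=0, rpm=0)
throttle_to(10164): rpm ← 10164
adjust_throttle(+167): rpm ← 10164 +167 = 10331
set_airspeed(93.63): V ← 93.63 m/s
throttle_to(7089): rpm ← 7089
adjust_throttle(-1407): rpm ← 7089 -1407 = 5682
set_airspeed(85.95): V ← 85.95 m/s
adjust_throttle(+1096): rpm ← 5682 +1096 = 6778
final state: V = 85.95 m/s, rpm = 6778 → n = rpm/60 = 112.966667 rev/s
J = V / (n·D) = 85.95 / (112.966667 × 2.99) = 0.254463
regime bands: climb J<0.3003 | cruise [0.3003, 0.6007) | windmill J≥0.6007
J = 0.2545 → climb

J = 0.2545, regime = climb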